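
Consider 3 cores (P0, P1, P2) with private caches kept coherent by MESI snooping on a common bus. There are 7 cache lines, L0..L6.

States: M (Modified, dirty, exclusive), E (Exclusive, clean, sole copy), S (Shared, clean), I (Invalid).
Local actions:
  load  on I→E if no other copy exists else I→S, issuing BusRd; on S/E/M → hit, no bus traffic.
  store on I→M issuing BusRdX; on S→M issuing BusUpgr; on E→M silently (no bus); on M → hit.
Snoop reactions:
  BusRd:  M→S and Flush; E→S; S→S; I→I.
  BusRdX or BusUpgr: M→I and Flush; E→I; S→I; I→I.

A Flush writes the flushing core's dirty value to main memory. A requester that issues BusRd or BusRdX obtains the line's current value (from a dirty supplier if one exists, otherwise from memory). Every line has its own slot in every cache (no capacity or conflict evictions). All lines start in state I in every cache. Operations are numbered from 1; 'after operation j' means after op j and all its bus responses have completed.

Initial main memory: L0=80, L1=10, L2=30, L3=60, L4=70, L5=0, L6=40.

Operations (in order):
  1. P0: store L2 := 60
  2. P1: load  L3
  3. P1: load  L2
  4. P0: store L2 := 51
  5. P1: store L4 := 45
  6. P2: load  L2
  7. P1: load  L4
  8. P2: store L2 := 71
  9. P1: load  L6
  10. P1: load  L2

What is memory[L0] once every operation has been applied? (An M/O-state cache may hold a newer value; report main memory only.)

  op1 P0: store L2 := 60 → M/I/I on L2; bus BusRdX; mem=30
  op2 P1: load  L3 → I/E/I on L3; bus BusRd; mem=60
  op3 P1: load  L2 → S/S/I on L2; bus BusRd Flush; mem=60
  op4 P0: store L2 := 51 → M/I/I on L2; bus BusUpgr; mem=60
  op5 P1: store L4 := 45 → I/M/I on L4; bus BusRdX; mem=70
  op6 P2: load  L2 → S/I/S on L2; bus BusRd Flush; mem=51
  op7 P1: load  L4 → I/M/I on L4; bus (none); mem=70
  op8 P2: store L2 := 71 → I/I/M on L2; bus BusUpgr; mem=51
  op9 P1: load  L6 → I/E/I on L6; bus BusRd; mem=40
  op10 P1: load  L2 → I/S/S on L2; bus BusRd Flush; mem=71

memory[L0] = 80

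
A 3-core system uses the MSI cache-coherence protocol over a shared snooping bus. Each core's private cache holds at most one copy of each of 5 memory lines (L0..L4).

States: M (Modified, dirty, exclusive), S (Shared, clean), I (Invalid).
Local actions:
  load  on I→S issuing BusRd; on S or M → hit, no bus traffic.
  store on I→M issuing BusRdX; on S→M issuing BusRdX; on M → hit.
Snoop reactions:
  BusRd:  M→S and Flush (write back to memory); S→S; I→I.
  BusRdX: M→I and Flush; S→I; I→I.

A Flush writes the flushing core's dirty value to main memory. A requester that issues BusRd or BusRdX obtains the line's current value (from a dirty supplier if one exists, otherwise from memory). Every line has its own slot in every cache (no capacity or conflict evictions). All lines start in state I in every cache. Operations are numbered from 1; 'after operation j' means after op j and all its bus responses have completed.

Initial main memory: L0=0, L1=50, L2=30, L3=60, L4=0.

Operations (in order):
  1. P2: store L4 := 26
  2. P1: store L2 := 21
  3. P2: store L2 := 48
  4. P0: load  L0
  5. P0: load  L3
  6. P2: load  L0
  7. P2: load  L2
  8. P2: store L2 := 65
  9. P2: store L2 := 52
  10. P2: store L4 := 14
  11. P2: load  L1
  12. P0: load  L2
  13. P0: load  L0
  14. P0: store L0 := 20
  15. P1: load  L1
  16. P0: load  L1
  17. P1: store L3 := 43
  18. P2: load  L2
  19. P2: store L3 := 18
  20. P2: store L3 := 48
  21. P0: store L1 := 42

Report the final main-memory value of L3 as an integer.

memory[L3] = 43

step 1: P2: store L4 := 26  ⟶  IIM  (L4)  txn=BusRdX  M[L4]=0
step 2: P1: store L2 := 21  ⟶  IMI  (L2)  txn=BusRdX  M[L2]=30
step 3: P2: store L2 := 48  ⟶  IIM  (L2)  txn=BusRdX+Flush  M[L2]=21
step 4: P0: load  L0  ⟶  SII  (L0)  txn=BusRd  M[L0]=0
step 5: P0: load  L3  ⟶  SII  (L3)  txn=BusRd  M[L3]=60
step 6: P2: load  L0  ⟶  SIS  (L0)  txn=BusRd  M[L0]=0
step 7: P2: load  L2  ⟶  IIM  (L2)  txn=∅  M[L2]=21
step 8: P2: store L2 := 65  ⟶  IIM  (L2)  txn=∅  M[L2]=21
step 9: P2: store L2 := 52  ⟶  IIM  (L2)  txn=∅  M[L2]=21
step 10: P2: store L4 := 14  ⟶  IIM  (L4)  txn=∅  M[L4]=0
step 11: P2: load  L1  ⟶  IIS  (L1)  txn=BusRd  M[L1]=50
step 12: P0: load  L2  ⟶  SIS  (L2)  txn=BusRd+Flush  M[L2]=52
step 13: P0: load  L0  ⟶  SIS  (L0)  txn=∅  M[L0]=0
step 14: P0: store L0 := 20  ⟶  MII  (L0)  txn=BusRdX  M[L0]=0
step 15: P1: load  L1  ⟶  ISS  (L1)  txn=BusRd  M[L1]=50
step 16: P0: load  L1  ⟶  SSS  (L1)  txn=BusRd  M[L1]=50
step 17: P1: store L3 := 43  ⟶  IMI  (L3)  txn=BusRdX  M[L3]=60
step 18: P2: load  L2  ⟶  SIS  (L2)  txn=∅  M[L2]=52
step 19: P2: store L3 := 18  ⟶  IIM  (L3)  txn=BusRdX+Flush  M[L3]=43
step 20: P2: store L3 := 48  ⟶  IIM  (L3)  txn=∅  M[L3]=43
step 21: P0: store L1 := 42  ⟶  MII  (L1)  txn=BusRdX  M[L1]=50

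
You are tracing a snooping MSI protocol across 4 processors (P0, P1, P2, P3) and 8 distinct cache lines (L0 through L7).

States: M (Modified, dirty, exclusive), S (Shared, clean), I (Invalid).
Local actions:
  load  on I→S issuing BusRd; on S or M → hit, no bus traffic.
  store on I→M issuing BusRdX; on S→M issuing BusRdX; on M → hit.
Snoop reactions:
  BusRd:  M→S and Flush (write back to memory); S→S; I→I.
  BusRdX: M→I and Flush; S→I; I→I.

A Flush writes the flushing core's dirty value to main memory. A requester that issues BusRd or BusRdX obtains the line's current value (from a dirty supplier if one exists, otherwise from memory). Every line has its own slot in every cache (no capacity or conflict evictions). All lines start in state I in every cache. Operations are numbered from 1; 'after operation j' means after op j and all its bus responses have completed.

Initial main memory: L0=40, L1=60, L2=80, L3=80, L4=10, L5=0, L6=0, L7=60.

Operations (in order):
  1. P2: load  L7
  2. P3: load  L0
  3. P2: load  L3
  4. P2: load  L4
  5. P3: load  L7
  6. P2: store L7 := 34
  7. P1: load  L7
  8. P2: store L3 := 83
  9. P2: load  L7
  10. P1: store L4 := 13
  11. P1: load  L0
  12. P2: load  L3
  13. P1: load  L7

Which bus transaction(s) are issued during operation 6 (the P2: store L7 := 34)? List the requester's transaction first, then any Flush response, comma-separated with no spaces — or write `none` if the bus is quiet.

bus = BusRdX

  op1 P2: load  L7 → I/I/S/I on L7; bus BusRd; mem=60
  op2 P3: load  L0 → I/I/I/S on L0; bus BusRd; mem=40
  op3 P2: load  L3 → I/I/S/I on L3; bus BusRd; mem=80
  op4 P2: load  L4 → I/I/S/I on L4; bus BusRd; mem=10
  op5 P3: load  L7 → I/I/S/S on L7; bus BusRd; mem=60
  op6 P2: store L7 := 34 → I/I/M/I on L7; bus BusRdX; mem=60
  op7 P1: load  L7 → I/S/S/I on L7; bus BusRd Flush; mem=34
  op8 P2: store L3 := 83 → I/I/M/I on L3; bus BusRdX; mem=80
  op9 P2: load  L7 → I/S/S/I on L7; bus (none); mem=34
  op10 P1: store L4 := 13 → I/M/I/I on L4; bus BusRdX; mem=10
  op11 P1: load  L0 → I/S/I/S on L0; bus BusRd; mem=40
  op12 P2: load  L3 → I/I/M/I on L3; bus (none); mem=80
  op13 P1: load  L7 → I/S/S/I on L7; bus (none); mem=34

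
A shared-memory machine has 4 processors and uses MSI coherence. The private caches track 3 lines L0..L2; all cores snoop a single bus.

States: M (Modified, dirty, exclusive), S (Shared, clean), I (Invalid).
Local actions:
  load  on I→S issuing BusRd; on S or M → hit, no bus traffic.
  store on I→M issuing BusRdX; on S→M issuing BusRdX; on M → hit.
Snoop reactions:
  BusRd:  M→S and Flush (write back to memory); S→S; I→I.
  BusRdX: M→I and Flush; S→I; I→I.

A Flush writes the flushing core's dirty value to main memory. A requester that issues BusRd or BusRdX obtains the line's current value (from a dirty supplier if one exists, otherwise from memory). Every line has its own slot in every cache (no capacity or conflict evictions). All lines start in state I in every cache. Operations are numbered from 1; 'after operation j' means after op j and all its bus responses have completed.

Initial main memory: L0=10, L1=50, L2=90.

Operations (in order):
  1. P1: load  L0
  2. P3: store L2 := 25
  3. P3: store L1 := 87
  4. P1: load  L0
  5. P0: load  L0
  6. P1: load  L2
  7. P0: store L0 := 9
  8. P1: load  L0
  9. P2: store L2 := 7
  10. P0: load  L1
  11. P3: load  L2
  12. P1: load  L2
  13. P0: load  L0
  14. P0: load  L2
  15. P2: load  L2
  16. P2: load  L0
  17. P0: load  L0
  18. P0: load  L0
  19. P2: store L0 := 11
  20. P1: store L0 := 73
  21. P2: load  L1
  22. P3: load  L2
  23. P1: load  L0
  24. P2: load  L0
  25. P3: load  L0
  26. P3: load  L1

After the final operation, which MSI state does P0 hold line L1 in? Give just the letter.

state = S

step 1: P1: load  L0  ⟶  ISII  (L0)  txn=BusRd  M[L0]=10
step 2: P3: store L2 := 25  ⟶  IIIM  (L2)  txn=BusRdX  M[L2]=90
step 3: P3: store L1 := 87  ⟶  IIIM  (L1)  txn=BusRdX  M[L1]=50
step 4: P1: load  L0  ⟶  ISII  (L0)  txn=∅  M[L0]=10
step 5: P0: load  L0  ⟶  SSII  (L0)  txn=BusRd  M[L0]=10
step 6: P1: load  L2  ⟶  ISIS  (L2)  txn=BusRd+Flush  M[L2]=25
step 7: P0: store L0 := 9  ⟶  MIII  (L0)  txn=BusRdX  M[L0]=10
step 8: P1: load  L0  ⟶  SSII  (L0)  txn=BusRd+Flush  M[L0]=9
step 9: P2: store L2 := 7  ⟶  IIMI  (L2)  txn=BusRdX  M[L2]=25
step 10: P0: load  L1  ⟶  SIIS  (L1)  txn=BusRd+Flush  M[L1]=87
step 11: P3: load  L2  ⟶  IISS  (L2)  txn=BusRd+Flush  M[L2]=7
step 12: P1: load  L2  ⟶  ISSS  (L2)  txn=BusRd  M[L2]=7
step 13: P0: load  L0  ⟶  SSII  (L0)  txn=∅  M[L0]=9
step 14: P0: load  L2  ⟶  SSSS  (L2)  txn=BusRd  M[L2]=7
step 15: P2: load  L2  ⟶  SSSS  (L2)  txn=∅  M[L2]=7
step 16: P2: load  L0  ⟶  SSSI  (L0)  txn=BusRd  M[L0]=9
step 17: P0: load  L0  ⟶  SSSI  (L0)  txn=∅  M[L0]=9
step 18: P0: load  L0  ⟶  SSSI  (L0)  txn=∅  M[L0]=9
step 19: P2: store L0 := 11  ⟶  IIMI  (L0)  txn=BusRdX  M[L0]=9
step 20: P1: store L0 := 73  ⟶  IMII  (L0)  txn=BusRdX+Flush  M[L0]=11
step 21: P2: load  L1  ⟶  SISS  (L1)  txn=BusRd  M[L1]=87
step 22: P3: load  L2  ⟶  SSSS  (L2)  txn=∅  M[L2]=7
step 23: P1: load  L0  ⟶  IMII  (L0)  txn=∅  M[L0]=11
step 24: P2: load  L0  ⟶  ISSI  (L0)  txn=BusRd+Flush  M[L0]=73
step 25: P3: load  L0  ⟶  ISSS  (L0)  txn=BusRd  M[L0]=73
step 26: P3: load  L1  ⟶  SISS  (L1)  txn=∅  M[L1]=87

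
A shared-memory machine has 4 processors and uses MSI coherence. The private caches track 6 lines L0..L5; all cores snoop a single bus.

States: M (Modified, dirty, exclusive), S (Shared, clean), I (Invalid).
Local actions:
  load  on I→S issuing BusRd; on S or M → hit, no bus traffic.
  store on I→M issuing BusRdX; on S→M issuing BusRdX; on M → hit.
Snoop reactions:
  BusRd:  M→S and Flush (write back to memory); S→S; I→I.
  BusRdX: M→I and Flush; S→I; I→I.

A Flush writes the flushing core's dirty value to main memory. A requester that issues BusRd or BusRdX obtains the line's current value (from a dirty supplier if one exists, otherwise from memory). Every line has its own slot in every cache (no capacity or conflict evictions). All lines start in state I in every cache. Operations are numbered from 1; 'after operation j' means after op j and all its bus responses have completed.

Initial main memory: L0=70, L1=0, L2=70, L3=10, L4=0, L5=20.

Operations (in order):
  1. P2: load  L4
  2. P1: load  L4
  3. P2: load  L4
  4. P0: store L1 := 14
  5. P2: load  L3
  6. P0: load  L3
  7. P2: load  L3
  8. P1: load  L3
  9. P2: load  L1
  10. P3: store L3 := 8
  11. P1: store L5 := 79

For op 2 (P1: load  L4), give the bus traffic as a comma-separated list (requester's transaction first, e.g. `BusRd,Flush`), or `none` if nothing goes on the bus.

bus = BusRd

  op1 P2: load  L4 → I/I/S/I on L4; bus BusRd; mem=0
  op2 P1: load  L4 → I/S/S/I on L4; bus BusRd; mem=0
  op3 P2: load  L4 → I/S/S/I on L4; bus (none); mem=0
  op4 P0: store L1 := 14 → M/I/I/I on L1; bus BusRdX; mem=0
  op5 P2: load  L3 → I/I/S/I on L3; bus BusRd; mem=10
  op6 P0: load  L3 → S/I/S/I on L3; bus BusRd; mem=10
  op7 P2: load  L3 → S/I/S/I on L3; bus (none); mem=10
  op8 P1: load  L3 → S/S/S/I on L3; bus BusRd; mem=10
  op9 P2: load  L1 → S/I/S/I on L1; bus BusRd Flush; mem=14
  op10 P3: store L3 := 8 → I/I/I/M on L3; bus BusRdX; mem=10
  op11 P1: store L5 := 79 → I/M/I/I on L5; bus BusRdX; mem=20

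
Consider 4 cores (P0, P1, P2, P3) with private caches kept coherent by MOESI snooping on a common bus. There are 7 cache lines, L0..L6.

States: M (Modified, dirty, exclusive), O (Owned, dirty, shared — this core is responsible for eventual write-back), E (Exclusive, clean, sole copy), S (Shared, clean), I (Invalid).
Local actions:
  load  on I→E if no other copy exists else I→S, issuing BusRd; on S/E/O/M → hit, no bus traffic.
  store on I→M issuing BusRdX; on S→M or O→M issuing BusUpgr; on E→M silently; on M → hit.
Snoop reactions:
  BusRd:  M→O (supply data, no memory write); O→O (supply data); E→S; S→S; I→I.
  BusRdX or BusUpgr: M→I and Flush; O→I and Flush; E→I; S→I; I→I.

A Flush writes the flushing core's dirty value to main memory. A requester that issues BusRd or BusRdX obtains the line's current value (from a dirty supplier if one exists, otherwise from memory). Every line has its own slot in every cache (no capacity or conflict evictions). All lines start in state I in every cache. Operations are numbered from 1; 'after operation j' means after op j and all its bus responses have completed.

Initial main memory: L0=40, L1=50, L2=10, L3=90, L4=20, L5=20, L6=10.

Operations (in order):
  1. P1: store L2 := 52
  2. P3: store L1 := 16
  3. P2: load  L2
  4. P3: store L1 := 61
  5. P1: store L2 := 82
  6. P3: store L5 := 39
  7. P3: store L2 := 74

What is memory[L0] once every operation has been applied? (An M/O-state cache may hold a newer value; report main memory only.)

  op1 P1: store L2 := 52 → I/M/I/I on L2; bus BusRdX; mem=10
  op2 P3: store L1 := 16 → I/I/I/M on L1; bus BusRdX; mem=50
  op3 P2: load  L2 → I/O/S/I on L2; bus BusRd; mem=10
  op4 P3: store L1 := 61 → I/I/I/M on L1; bus (none); mem=50
  op5 P1: store L2 := 82 → I/M/I/I on L2; bus BusUpgr; mem=10
  op6 P3: store L5 := 39 → I/I/I/M on L5; bus BusRdX; mem=20
  op7 P3: store L2 := 74 → I/I/I/M on L2; bus BusRdX Flush; mem=82

memory[L0] = 40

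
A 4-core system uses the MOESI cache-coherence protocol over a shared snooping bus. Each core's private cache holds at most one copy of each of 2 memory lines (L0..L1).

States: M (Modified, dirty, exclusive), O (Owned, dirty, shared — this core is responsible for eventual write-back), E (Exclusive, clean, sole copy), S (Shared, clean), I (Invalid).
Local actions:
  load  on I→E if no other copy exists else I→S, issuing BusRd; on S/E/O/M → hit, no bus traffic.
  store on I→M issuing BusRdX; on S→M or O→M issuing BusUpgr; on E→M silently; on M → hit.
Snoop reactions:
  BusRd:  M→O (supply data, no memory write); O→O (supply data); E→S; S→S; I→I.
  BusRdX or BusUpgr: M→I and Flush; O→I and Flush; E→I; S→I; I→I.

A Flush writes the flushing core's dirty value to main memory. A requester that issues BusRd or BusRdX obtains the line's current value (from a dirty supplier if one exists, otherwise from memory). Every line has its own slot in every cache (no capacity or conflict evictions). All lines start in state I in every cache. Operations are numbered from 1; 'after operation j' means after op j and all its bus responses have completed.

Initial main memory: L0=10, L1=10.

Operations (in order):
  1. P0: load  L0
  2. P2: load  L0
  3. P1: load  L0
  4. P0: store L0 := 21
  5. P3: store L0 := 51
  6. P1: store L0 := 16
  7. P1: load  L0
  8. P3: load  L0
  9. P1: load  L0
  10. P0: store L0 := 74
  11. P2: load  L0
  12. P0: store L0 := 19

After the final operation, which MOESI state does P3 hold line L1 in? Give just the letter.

1. P0: load  L0  bus=[BusRd]  L0: P0=E P1=I P2=I P3=I  mem[L0]=10
2. P2: load  L0  bus=[BusRd]  L0: P0=S P1=I P2=S P3=I  mem[L0]=10
3. P1: load  L0  bus=[BusRd]  L0: P0=S P1=S P2=S P3=I  mem[L0]=10
4. P0: store L0 := 21  bus=[BusUpgr]  L0: P0=M P1=I P2=I P3=I  mem[L0]=10
5. P3: store L0 := 51  bus=[BusRdX,Flush]  L0: P0=I P1=I P2=I P3=M  mem[L0]=21
6. P1: store L0 := 16  bus=[BusRdX,Flush]  L0: P0=I P1=M P2=I P3=I  mem[L0]=51
7. P1: load  L0  bus=[-]  L0: P0=I P1=M P2=I P3=I  mem[L0]=51
8. P3: load  L0  bus=[BusRd]  L0: P0=I P1=O P2=I P3=S  mem[L0]=51
9. P1: load  L0  bus=[-]  L0: P0=I P1=O P2=I P3=S  mem[L0]=51
10. P0: store L0 := 74  bus=[BusRdX,Flush]  L0: P0=M P1=I P2=I P3=I  mem[L0]=16
11. P2: load  L0  bus=[BusRd]  L0: P0=O P1=I P2=S P3=I  mem[L0]=16
12. P0: store L0 := 19  bus=[BusUpgr]  L0: P0=M P1=I P2=I P3=I  mem[L0]=16

state = I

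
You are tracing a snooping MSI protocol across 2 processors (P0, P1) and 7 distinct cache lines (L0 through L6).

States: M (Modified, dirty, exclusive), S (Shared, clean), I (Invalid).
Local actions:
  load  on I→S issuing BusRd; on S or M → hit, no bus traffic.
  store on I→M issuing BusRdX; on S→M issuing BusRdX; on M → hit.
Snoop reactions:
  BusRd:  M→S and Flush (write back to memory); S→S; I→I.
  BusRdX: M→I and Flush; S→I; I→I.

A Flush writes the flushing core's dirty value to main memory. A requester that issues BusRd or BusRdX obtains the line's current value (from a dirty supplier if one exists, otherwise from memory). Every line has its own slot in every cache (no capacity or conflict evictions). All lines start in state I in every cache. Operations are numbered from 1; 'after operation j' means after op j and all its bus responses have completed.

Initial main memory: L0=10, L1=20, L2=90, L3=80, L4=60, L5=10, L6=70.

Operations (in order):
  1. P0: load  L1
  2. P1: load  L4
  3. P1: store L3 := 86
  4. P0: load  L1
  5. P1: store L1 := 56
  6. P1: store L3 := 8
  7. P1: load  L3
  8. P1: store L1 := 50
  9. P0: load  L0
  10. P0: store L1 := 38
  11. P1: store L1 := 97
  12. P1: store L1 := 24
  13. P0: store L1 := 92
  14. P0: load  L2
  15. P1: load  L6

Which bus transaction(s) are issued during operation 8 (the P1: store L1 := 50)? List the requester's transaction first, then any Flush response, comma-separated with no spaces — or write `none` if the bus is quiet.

bus = none

1. P0: load  L1  bus=[BusRd]  L1: P0=S P1=I  mem[L1]=20
2. P1: load  L4  bus=[BusRd]  L4: P0=I P1=S  mem[L4]=60
3. P1: store L3 := 86  bus=[BusRdX]  L3: P0=I P1=M  mem[L3]=80
4. P0: load  L1  bus=[-]  L1: P0=S P1=I  mem[L1]=20
5. P1: store L1 := 56  bus=[BusRdX]  L1: P0=I P1=M  mem[L1]=20
6. P1: store L3 := 8  bus=[-]  L3: P0=I P1=M  mem[L3]=80
7. P1: load  L3  bus=[-]  L3: P0=I P1=M  mem[L3]=80
8. P1: store L1 := 50  bus=[-]  L1: P0=I P1=M  mem[L1]=20
9. P0: load  L0  bus=[BusRd]  L0: P0=S P1=I  mem[L0]=10
10. P0: store L1 := 38  bus=[BusRdX,Flush]  L1: P0=M P1=I  mem[L1]=50
11. P1: store L1 := 97  bus=[BusRdX,Flush]  L1: P0=I P1=M  mem[L1]=38
12. P1: store L1 := 24  bus=[-]  L1: P0=I P1=M  mem[L1]=38
13. P0: store L1 := 92  bus=[BusRdX,Flush]  L1: P0=M P1=I  mem[L1]=24
14. P0: load  L2  bus=[BusRd]  L2: P0=S P1=I  mem[L2]=90
15. P1: load  L6  bus=[BusRd]  L6: P0=I P1=S  mem[L6]=70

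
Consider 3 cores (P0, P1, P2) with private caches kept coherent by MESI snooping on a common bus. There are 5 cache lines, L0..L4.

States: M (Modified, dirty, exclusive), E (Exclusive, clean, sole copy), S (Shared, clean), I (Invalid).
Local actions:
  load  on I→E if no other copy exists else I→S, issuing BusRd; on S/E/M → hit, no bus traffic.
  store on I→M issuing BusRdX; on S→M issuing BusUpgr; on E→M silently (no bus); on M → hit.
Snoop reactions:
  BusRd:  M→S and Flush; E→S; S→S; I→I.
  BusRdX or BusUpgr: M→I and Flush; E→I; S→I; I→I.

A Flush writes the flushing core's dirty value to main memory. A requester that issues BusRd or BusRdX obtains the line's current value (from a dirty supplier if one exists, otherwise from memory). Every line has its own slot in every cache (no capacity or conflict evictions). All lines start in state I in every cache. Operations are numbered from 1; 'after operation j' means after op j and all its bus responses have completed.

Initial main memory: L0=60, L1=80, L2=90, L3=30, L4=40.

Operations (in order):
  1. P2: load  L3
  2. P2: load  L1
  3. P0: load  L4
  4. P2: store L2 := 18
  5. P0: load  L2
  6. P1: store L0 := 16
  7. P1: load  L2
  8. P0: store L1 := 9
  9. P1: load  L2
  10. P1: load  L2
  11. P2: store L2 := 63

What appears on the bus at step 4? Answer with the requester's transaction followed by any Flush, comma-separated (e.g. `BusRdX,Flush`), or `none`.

bus = BusRdX

1. P2: load  L3  bus=[BusRd]  L3: P0=I P1=I P2=E  mem[L3]=30
2. P2: load  L1  bus=[BusRd]  L1: P0=I P1=I P2=E  mem[L1]=80
3. P0: load  L4  bus=[BusRd]  L4: P0=E P1=I P2=I  mem[L4]=40
4. P2: store L2 := 18  bus=[BusRdX]  L2: P0=I P1=I P2=M  mem[L2]=90
5. P0: load  L2  bus=[BusRd,Flush]  L2: P0=S P1=I P2=S  mem[L2]=18
6. P1: store L0 := 16  bus=[BusRdX]  L0: P0=I P1=M P2=I  mem[L0]=60
7. P1: load  L2  bus=[BusRd]  L2: P0=S P1=S P2=S  mem[L2]=18
8. P0: store L1 := 9  bus=[BusRdX]  L1: P0=M P1=I P2=I  mem[L1]=80
9. P1: load  L2  bus=[-]  L2: P0=S P1=S P2=S  mem[L2]=18
10. P1: load  L2  bus=[-]  L2: P0=S P1=S P2=S  mem[L2]=18
11. P2: store L2 := 63  bus=[BusUpgr]  L2: P0=I P1=I P2=M  mem[L2]=18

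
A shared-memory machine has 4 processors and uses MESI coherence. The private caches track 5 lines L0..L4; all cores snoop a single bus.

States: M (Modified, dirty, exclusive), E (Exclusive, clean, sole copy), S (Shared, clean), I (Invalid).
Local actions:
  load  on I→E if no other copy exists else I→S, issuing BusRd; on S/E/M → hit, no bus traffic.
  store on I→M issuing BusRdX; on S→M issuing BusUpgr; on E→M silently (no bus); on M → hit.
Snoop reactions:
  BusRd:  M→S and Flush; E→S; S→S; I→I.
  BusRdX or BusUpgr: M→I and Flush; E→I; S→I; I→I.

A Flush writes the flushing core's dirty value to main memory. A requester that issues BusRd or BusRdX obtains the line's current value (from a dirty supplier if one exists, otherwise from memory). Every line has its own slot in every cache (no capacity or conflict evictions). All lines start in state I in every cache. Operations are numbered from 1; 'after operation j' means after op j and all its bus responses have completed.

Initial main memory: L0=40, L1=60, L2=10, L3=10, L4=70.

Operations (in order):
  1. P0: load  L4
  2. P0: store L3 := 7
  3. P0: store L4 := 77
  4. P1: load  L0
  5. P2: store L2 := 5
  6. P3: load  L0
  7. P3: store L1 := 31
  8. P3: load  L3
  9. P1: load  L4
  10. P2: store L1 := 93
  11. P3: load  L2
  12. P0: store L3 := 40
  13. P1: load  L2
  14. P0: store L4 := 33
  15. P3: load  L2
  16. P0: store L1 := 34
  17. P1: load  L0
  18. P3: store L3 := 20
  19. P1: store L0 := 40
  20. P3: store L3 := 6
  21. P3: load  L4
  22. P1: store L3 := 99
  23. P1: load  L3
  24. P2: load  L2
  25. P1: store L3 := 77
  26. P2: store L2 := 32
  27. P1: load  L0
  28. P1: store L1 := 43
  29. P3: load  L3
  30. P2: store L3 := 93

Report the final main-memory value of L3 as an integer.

memory[L3] = 77

1. P0: load  L4  bus=[BusRd]  L4: P0=E P1=I P2=I P3=I  mem[L4]=70
2. P0: store L3 := 7  bus=[BusRdX]  L3: P0=M P1=I P2=I P3=I  mem[L3]=10
3. P0: store L4 := 77  bus=[-]  L4: P0=M P1=I P2=I P3=I  mem[L4]=70
4. P1: load  L0  bus=[BusRd]  L0: P0=I P1=E P2=I P3=I  mem[L0]=40
5. P2: store L2 := 5  bus=[BusRdX]  L2: P0=I P1=I P2=M P3=I  mem[L2]=10
6. P3: load  L0  bus=[BusRd]  L0: P0=I P1=S P2=I P3=S  mem[L0]=40
7. P3: store L1 := 31  bus=[BusRdX]  L1: P0=I P1=I P2=I P3=M  mem[L1]=60
8. P3: load  L3  bus=[BusRd,Flush]  L3: P0=S P1=I P2=I P3=S  mem[L3]=7
9. P1: load  L4  bus=[BusRd,Flush]  L4: P0=S P1=S P2=I P3=I  mem[L4]=77
10. P2: store L1 := 93  bus=[BusRdX,Flush]  L1: P0=I P1=I P2=M P3=I  mem[L1]=31
11. P3: load  L2  bus=[BusRd,Flush]  L2: P0=I P1=I P2=S P3=S  mem[L2]=5
12. P0: store L3 := 40  bus=[BusUpgr]  L3: P0=M P1=I P2=I P3=I  mem[L3]=7
13. P1: load  L2  bus=[BusRd]  L2: P0=I P1=S P2=S P3=S  mem[L2]=5
14. P0: store L4 := 33  bus=[BusUpgr]  L4: P0=M P1=I P2=I P3=I  mem[L4]=77
15. P3: load  L2  bus=[-]  L2: P0=I P1=S P2=S P3=S  mem[L2]=5
16. P0: store L1 := 34  bus=[BusRdX,Flush]  L1: P0=M P1=I P2=I P3=I  mem[L1]=93
17. P1: load  L0  bus=[-]  L0: P0=I P1=S P2=I P3=S  mem[L0]=40
18. P3: store L3 := 20  bus=[BusRdX,Flush]  L3: P0=I P1=I P2=I P3=M  mem[L3]=40
19. P1: store L0 := 40  bus=[BusUpgr]  L0: P0=I P1=M P2=I P3=I  mem[L0]=40
20. P3: store L3 := 6  bus=[-]  L3: P0=I P1=I P2=I P3=M  mem[L3]=40
21. P3: load  L4  bus=[BusRd,Flush]  L4: P0=S P1=I P2=I P3=S  mem[L4]=33
22. P1: store L3 := 99  bus=[BusRdX,Flush]  L3: P0=I P1=M P2=I P3=I  mem[L3]=6
23. P1: load  L3  bus=[-]  L3: P0=I P1=M P2=I P3=I  mem[L3]=6
24. P2: load  L2  bus=[-]  L2: P0=I P1=S P2=S P3=S  mem[L2]=5
25. P1: store L3 := 77  bus=[-]  L3: P0=I P1=M P2=I P3=I  mem[L3]=6
26. P2: store L2 := 32  bus=[BusUpgr]  L2: P0=I P1=I P2=M P3=I  mem[L2]=5
27. P1: load  L0  bus=[-]  L0: P0=I P1=M P2=I P3=I  mem[L0]=40
28. P1: store L1 := 43  bus=[BusRdX,Flush]  L1: P0=I P1=M P2=I P3=I  mem[L1]=34
29. P3: load  L3  bus=[BusRd,Flush]  L3: P0=I P1=S P2=I P3=S  mem[L3]=77
30. P2: store L3 := 93  bus=[BusRdX]  L3: P0=I P1=I P2=M P3=I  mem[L3]=77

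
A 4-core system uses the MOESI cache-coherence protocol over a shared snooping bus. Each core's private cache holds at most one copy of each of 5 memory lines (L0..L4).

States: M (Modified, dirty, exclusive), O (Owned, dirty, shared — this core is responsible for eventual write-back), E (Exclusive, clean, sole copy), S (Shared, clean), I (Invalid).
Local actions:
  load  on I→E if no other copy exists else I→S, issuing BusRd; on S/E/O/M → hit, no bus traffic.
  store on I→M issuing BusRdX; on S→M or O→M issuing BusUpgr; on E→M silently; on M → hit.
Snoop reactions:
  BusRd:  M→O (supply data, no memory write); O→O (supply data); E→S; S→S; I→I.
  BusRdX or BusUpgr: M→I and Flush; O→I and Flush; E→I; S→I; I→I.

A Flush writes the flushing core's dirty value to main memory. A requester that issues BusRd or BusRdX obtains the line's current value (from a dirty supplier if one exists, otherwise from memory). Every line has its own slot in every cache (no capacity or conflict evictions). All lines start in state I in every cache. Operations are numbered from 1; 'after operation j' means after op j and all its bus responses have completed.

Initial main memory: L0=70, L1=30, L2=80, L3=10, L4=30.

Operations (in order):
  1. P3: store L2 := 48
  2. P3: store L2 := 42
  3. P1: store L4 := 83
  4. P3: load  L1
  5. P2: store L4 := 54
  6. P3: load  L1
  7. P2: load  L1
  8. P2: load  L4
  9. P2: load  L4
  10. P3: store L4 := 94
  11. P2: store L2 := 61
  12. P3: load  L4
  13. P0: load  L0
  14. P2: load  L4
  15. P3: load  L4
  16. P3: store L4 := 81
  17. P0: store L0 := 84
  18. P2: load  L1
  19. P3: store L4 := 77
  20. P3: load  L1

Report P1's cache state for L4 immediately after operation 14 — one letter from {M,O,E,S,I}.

state = I

step 1: P3: store L2 := 48  ⟶  IIIM  (L2)  txn=BusRdX  M[L2]=80
step 2: P3: store L2 := 42  ⟶  IIIM  (L2)  txn=∅  M[L2]=80
step 3: P1: store L4 := 83  ⟶  IMII  (L4)  txn=BusRdX  M[L4]=30
step 4: P3: load  L1  ⟶  IIIE  (L1)  txn=BusRd  M[L1]=30
step 5: P2: store L4 := 54  ⟶  IIMI  (L4)  txn=BusRdX+Flush  M[L4]=83
step 6: P3: load  L1  ⟶  IIIE  (L1)  txn=∅  M[L1]=30
step 7: P2: load  L1  ⟶  IISS  (L1)  txn=BusRd  M[L1]=30
step 8: P2: load  L4  ⟶  IIMI  (L4)  txn=∅  M[L4]=83
step 9: P2: load  L4  ⟶  IIMI  (L4)  txn=∅  M[L4]=83
step 10: P3: store L4 := 94  ⟶  IIIM  (L4)  txn=BusRdX+Flush  M[L4]=54
step 11: P2: store L2 := 61  ⟶  IIMI  (L2)  txn=BusRdX+Flush  M[L2]=42
step 12: P3: load  L4  ⟶  IIIM  (L4)  txn=∅  M[L4]=54
step 13: P0: load  L0  ⟶  EIII  (L0)  txn=BusRd  M[L0]=70
step 14: P2: load  L4  ⟶  IISO  (L4)  txn=BusRd  M[L4]=54
step 15: P3: load  L4  ⟶  IISO  (L4)  txn=∅  M[L4]=54
step 16: P3: store L4 := 81  ⟶  IIIM  (L4)  txn=BusUpgr  M[L4]=54
step 17: P0: store L0 := 84  ⟶  MIII  (L0)  txn=∅  M[L0]=70
step 18: P2: load  L1  ⟶  IISS  (L1)  txn=∅  M[L1]=30
step 19: P3: store L4 := 77  ⟶  IIIM  (L4)  txn=∅  M[L4]=54
step 20: P3: load  L1  ⟶  IISS  (L1)  txn=∅  M[L1]=30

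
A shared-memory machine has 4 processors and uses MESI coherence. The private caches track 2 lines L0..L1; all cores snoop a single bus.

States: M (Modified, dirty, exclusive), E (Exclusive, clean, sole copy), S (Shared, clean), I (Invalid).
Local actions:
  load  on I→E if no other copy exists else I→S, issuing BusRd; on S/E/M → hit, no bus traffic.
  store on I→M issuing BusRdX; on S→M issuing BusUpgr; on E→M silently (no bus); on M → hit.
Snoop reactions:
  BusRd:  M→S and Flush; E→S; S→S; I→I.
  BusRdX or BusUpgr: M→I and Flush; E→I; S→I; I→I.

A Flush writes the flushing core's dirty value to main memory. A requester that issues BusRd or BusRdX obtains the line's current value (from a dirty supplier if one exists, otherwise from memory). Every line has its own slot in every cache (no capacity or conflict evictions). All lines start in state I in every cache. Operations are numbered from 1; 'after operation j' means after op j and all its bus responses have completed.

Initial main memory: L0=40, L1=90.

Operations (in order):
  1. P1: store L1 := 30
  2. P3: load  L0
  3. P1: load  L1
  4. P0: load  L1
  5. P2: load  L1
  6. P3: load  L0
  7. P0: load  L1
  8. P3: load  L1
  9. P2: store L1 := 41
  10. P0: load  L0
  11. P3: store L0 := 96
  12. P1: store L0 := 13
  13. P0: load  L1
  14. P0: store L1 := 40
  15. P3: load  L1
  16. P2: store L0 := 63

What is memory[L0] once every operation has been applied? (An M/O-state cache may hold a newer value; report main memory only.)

[1] P1: store L1 := 30 | P0:I, P1:M(30), P2:I, P3:I | bus: BusRdX
[2] P3: load  L0 | P0:I, P1:I, P2:I, P3:E(40) | bus: BusRd
[3] P1: load  L1 | P0:I, P1:M(30), P2:I, P3:I | bus: none
[4] P0: load  L1 | P0:S(30), P1:S(30), P2:I, P3:I | bus: BusRd,Flush
[5] P2: load  L1 | P0:S(30), P1:S(30), P2:S(30), P3:I | bus: BusRd
[6] P3: load  L0 | P0:I, P1:I, P2:I, P3:E(40) | bus: none
[7] P0: load  L1 | P0:S(30), P1:S(30), P2:S(30), P3:I | bus: none
[8] P3: load  L1 | P0:S(30), P1:S(30), P2:S(30), P3:S(30) | bus: BusRd
[9] P2: store L1 := 41 | P0:I, P1:I, P2:M(41), P3:I | bus: BusUpgr
[10] P0: load  L0 | P0:S(40), P1:I, P2:I, P3:S(40) | bus: BusRd
[11] P3: store L0 := 96 | P0:I, P1:I, P2:I, P3:M(96) | bus: BusUpgr
[12] P1: store L0 := 13 | P0:I, P1:M(13), P2:I, P3:I | bus: BusRdX,Flush
[13] P0: load  L1 | P0:S(41), P1:I, P2:S(41), P3:I | bus: BusRd,Flush
[14] P0: store L1 := 40 | P0:M(40), P1:I, P2:I, P3:I | bus: BusUpgr
[15] P3: load  L1 | P0:S(40), P1:I, P2:I, P3:S(40) | bus: BusRd,Flush
[16] P2: store L0 := 63 | P0:I, P1:I, P2:M(63), P3:I | bus: BusRdX,Flush

memory[L0] = 13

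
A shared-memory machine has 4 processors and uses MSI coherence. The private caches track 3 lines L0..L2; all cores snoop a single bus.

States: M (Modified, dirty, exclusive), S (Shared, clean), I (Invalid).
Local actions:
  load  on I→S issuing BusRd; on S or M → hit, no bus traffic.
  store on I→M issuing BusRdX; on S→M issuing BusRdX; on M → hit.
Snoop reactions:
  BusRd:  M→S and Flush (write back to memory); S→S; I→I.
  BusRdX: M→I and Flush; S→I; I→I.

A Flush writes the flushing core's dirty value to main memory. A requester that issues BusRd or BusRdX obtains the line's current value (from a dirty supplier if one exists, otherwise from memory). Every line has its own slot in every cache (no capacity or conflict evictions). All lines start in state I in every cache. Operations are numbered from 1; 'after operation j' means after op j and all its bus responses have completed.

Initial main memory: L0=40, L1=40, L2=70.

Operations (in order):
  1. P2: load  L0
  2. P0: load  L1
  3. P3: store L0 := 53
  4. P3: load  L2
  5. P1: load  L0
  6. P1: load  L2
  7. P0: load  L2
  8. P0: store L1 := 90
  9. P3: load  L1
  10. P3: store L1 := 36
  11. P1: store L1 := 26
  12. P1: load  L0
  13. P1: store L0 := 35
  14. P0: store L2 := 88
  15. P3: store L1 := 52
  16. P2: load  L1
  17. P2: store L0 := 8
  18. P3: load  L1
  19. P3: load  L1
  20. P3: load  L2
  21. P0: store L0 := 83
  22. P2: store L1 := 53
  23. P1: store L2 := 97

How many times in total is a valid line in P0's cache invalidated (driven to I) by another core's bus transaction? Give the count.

invalidations = 2

step 1: P2: load  L0  ⟶  IISI  (L0)  txn=BusRd  M[L0]=40
step 2: P0: load  L1  ⟶  SIII  (L1)  txn=BusRd  M[L1]=40
step 3: P3: store L0 := 53  ⟶  IIIM  (L0)  txn=BusRdX  M[L0]=40
step 4: P3: load  L2  ⟶  IIIS  (L2)  txn=BusRd  M[L2]=70
step 5: P1: load  L0  ⟶  ISIS  (L0)  txn=BusRd+Flush  M[L0]=53
step 6: P1: load  L2  ⟶  ISIS  (L2)  txn=BusRd  M[L2]=70
step 7: P0: load  L2  ⟶  SSIS  (L2)  txn=BusRd  M[L2]=70
step 8: P0: store L1 := 90  ⟶  MIII  (L1)  txn=BusRdX  M[L1]=40
step 9: P3: load  L1  ⟶  SIIS  (L1)  txn=BusRd+Flush  M[L1]=90
step 10: P3: store L1 := 36  ⟶  IIIM  (L1)  txn=BusRdX  M[L1]=90
step 11: P1: store L1 := 26  ⟶  IMII  (L1)  txn=BusRdX+Flush  M[L1]=36
step 12: P1: load  L0  ⟶  ISIS  (L0)  txn=∅  M[L0]=53
step 13: P1: store L0 := 35  ⟶  IMII  (L0)  txn=BusRdX  M[L0]=53
step 14: P0: store L2 := 88  ⟶  MIII  (L2)  txn=BusRdX  M[L2]=70
step 15: P3: store L1 := 52  ⟶  IIIM  (L1)  txn=BusRdX+Flush  M[L1]=26
step 16: P2: load  L1  ⟶  IISS  (L1)  txn=BusRd+Flush  M[L1]=52
step 17: P2: store L0 := 8  ⟶  IIMI  (L0)  txn=BusRdX+Flush  M[L0]=35
step 18: P3: load  L1  ⟶  IISS  (L1)  txn=∅  M[L1]=52
step 19: P3: load  L1  ⟶  IISS  (L1)  txn=∅  M[L1]=52
step 20: P3: load  L2  ⟶  SIIS  (L2)  txn=BusRd+Flush  M[L2]=88
step 21: P0: store L0 := 83  ⟶  MIII  (L0)  txn=BusRdX+Flush  M[L0]=8
step 22: P2: store L1 := 53  ⟶  IIMI  (L1)  txn=BusRdX  M[L1]=52
step 23: P1: store L2 := 97  ⟶  IMII  (L2)  txn=BusRdX  M[L2]=88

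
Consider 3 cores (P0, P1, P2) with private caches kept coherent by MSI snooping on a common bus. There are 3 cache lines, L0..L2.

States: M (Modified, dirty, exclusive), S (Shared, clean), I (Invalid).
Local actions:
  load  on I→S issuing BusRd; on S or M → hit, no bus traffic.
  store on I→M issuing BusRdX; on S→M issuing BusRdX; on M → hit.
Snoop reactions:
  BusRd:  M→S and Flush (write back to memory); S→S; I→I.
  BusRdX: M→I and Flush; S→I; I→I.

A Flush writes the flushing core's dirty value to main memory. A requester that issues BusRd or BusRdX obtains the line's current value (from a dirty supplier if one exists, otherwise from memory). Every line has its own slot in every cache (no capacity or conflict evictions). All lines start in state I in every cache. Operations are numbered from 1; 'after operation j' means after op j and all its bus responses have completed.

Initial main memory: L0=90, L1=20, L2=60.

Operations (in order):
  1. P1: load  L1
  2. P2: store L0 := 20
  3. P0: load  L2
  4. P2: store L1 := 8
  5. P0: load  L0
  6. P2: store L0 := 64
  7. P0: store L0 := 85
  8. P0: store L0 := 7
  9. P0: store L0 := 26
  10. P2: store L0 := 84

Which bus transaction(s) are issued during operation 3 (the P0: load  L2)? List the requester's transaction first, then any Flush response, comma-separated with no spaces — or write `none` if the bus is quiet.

bus = BusRd

step 1: P1: load  L1  ⟶  ISI  (L1)  txn=BusRd  M[L1]=20
step 2: P2: store L0 := 20  ⟶  IIM  (L0)  txn=BusRdX  M[L0]=90
step 3: P0: load  L2  ⟶  SII  (L2)  txn=BusRd  M[L2]=60
step 4: P2: store L1 := 8  ⟶  IIM  (L1)  txn=BusRdX  M[L1]=20
step 5: P0: load  L0  ⟶  SIS  (L0)  txn=BusRd+Flush  M[L0]=20
step 6: P2: store L0 := 64  ⟶  IIM  (L0)  txn=BusRdX  M[L0]=20
step 7: P0: store L0 := 85  ⟶  MII  (L0)  txn=BusRdX+Flush  M[L0]=64
step 8: P0: store L0 := 7  ⟶  MII  (L0)  txn=∅  M[L0]=64
step 9: P0: store L0 := 26  ⟶  MII  (L0)  txn=∅  M[L0]=64
step 10: P2: store L0 := 84  ⟶  IIM  (L0)  txn=BusRdX+Flush  M[L0]=26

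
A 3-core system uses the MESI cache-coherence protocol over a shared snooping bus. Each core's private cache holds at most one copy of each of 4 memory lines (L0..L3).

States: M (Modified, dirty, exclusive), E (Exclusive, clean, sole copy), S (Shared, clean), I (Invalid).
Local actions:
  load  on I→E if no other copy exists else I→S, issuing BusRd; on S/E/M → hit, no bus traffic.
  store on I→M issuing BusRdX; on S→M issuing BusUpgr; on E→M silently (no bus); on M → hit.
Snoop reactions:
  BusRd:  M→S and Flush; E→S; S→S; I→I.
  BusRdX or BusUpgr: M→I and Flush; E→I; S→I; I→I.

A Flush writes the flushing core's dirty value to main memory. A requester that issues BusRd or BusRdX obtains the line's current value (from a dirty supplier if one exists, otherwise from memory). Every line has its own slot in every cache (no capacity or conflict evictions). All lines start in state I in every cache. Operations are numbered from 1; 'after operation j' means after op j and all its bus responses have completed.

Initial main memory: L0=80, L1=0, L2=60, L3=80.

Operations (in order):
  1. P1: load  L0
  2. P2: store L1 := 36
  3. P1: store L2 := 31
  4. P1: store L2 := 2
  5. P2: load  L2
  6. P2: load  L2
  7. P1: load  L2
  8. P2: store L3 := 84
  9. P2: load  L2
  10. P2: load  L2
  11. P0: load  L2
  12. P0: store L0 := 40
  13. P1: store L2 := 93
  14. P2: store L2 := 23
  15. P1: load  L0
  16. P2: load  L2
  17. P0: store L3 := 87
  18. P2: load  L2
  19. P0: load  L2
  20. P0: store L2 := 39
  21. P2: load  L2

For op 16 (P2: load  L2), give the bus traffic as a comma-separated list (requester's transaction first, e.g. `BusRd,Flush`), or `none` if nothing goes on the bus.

bus = none

step 1: P1: load  L0  ⟶  IEI  (L0)  txn=BusRd  M[L0]=80
step 2: P2: store L1 := 36  ⟶  IIM  (L1)  txn=BusRdX  M[L1]=0
step 3: P1: store L2 := 31  ⟶  IMI  (L2)  txn=BusRdX  M[L2]=60
step 4: P1: store L2 := 2  ⟶  IMI  (L2)  txn=∅  M[L2]=60
step 5: P2: load  L2  ⟶  ISS  (L2)  txn=BusRd+Flush  M[L2]=2
step 6: P2: load  L2  ⟶  ISS  (L2)  txn=∅  M[L2]=2
step 7: P1: load  L2  ⟶  ISS  (L2)  txn=∅  M[L2]=2
step 8: P2: store L3 := 84  ⟶  IIM  (L3)  txn=BusRdX  M[L3]=80
step 9: P2: load  L2  ⟶  ISS  (L2)  txn=∅  M[L2]=2
step 10: P2: load  L2  ⟶  ISS  (L2)  txn=∅  M[L2]=2
step 11: P0: load  L2  ⟶  SSS  (L2)  txn=BusRd  M[L2]=2
step 12: P0: store L0 := 40  ⟶  MII  (L0)  txn=BusRdX  M[L0]=80
step 13: P1: store L2 := 93  ⟶  IMI  (L2)  txn=BusUpgr  M[L2]=2
step 14: P2: store L2 := 23  ⟶  IIM  (L2)  txn=BusRdX+Flush  M[L2]=93
step 15: P1: load  L0  ⟶  SSI  (L0)  txn=BusRd+Flush  M[L0]=40
step 16: P2: load  L2  ⟶  IIM  (L2)  txn=∅  M[L2]=93
step 17: P0: store L3 := 87  ⟶  MII  (L3)  txn=BusRdX+Flush  M[L3]=84
step 18: P2: load  L2  ⟶  IIM  (L2)  txn=∅  M[L2]=93
step 19: P0: load  L2  ⟶  SIS  (L2)  txn=BusRd+Flush  M[L2]=23
step 20: P0: store L2 := 39  ⟶  MII  (L2)  txn=BusUpgr  M[L2]=23
step 21: P2: load  L2  ⟶  SIS  (L2)  txn=BusRd+Flush  M[L2]=39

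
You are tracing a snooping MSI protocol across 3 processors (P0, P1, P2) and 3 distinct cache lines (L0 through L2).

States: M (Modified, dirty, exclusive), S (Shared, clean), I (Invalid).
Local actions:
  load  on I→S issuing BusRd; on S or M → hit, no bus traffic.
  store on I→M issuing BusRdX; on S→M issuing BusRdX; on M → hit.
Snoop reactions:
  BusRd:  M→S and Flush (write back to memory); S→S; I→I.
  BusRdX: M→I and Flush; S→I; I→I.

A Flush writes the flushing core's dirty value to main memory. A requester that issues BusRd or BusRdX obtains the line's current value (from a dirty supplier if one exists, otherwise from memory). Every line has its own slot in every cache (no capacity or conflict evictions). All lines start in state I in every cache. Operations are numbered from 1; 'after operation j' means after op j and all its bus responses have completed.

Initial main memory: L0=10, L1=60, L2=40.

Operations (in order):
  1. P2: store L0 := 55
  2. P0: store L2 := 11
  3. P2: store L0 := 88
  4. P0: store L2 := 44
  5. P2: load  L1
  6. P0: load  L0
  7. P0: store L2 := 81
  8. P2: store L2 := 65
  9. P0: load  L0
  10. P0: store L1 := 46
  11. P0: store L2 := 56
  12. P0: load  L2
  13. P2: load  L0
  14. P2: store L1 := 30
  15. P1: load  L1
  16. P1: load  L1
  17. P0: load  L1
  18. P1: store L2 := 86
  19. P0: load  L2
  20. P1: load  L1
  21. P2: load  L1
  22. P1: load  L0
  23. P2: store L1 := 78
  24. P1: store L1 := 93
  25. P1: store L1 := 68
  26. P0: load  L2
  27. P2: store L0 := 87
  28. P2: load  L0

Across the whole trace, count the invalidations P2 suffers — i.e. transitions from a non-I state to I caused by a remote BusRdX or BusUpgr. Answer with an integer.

invalidations = 3

  op1 P2: store L0 := 55 → I/I/M on L0; bus BusRdX; mem=10
  op2 P0: store L2 := 11 → M/I/I on L2; bus BusRdX; mem=40
  op3 P2: store L0 := 88 → I/I/M on L0; bus (none); mem=10
  op4 P0: store L2 := 44 → M/I/I on L2; bus (none); mem=40
  op5 P2: load  L1 → I/I/S on L1; bus BusRd; mem=60
  op6 P0: load  L0 → S/I/S on L0; bus BusRd Flush; mem=88
  op7 P0: store L2 := 81 → M/I/I on L2; bus (none); mem=40
  op8 P2: store L2 := 65 → I/I/M on L2; bus BusRdX Flush; mem=81
  op9 P0: load  L0 → S/I/S on L0; bus (none); mem=88
  op10 P0: store L1 := 46 → M/I/I on L1; bus BusRdX; mem=60
  op11 P0: store L2 := 56 → M/I/I on L2; bus BusRdX Flush; mem=65
  op12 P0: load  L2 → M/I/I on L2; bus (none); mem=65
  op13 P2: load  L0 → S/I/S on L0; bus (none); mem=88
  op14 P2: store L1 := 30 → I/I/M on L1; bus BusRdX Flush; mem=46
  op15 P1: load  L1 → I/S/S on L1; bus BusRd Flush; mem=30
  op16 P1: load  L1 → I/S/S on L1; bus (none); mem=30
  op17 P0: load  L1 → S/S/S on L1; bus BusRd; mem=30
  op18 P1: store L2 := 86 → I/M/I on L2; bus BusRdX Flush; mem=56
  op19 P0: load  L2 → S/S/I on L2; bus BusRd Flush; mem=86
  op20 P1: load  L1 → S/S/S on L1; bus (none); mem=30
  op21 P2: load  L1 → S/S/S on L1; bus (none); mem=30
  op22 P1: load  L0 → S/S/S on L0; bus BusRd; mem=88
  op23 P2: store L1 := 78 → I/I/M on L1; bus BusRdX; mem=30
  op24 P1: store L1 := 93 → I/M/I on L1; bus BusRdX Flush; mem=78
  op25 P1: store L1 := 68 → I/M/I on L1; bus (none); mem=78
  op26 P0: load  L2 → S/S/I on L2; bus (none); mem=86
  op27 P2: store L0 := 87 → I/I/M on L0; bus BusRdX; mem=88
  op28 P2: load  L0 → I/I/M on L0; bus (none); mem=88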